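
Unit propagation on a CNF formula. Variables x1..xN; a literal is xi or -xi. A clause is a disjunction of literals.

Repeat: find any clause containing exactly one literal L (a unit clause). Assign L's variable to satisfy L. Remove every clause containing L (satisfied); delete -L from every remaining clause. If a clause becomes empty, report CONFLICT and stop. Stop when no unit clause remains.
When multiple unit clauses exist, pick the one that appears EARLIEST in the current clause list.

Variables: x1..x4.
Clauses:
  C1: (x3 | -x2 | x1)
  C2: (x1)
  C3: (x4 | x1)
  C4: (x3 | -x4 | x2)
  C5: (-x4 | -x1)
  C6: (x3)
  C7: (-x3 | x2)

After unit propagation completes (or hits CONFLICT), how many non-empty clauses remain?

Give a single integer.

Answer: 0

Derivation:
unit clause [1] forces x1=T; simplify:
  drop -1 from [-4, -1] -> [-4]
  satisfied 3 clause(s); 4 remain; assigned so far: [1]
unit clause [-4] forces x4=F; simplify:
  satisfied 2 clause(s); 2 remain; assigned so far: [1, 4]
unit clause [3] forces x3=T; simplify:
  drop -3 from [-3, 2] -> [2]
  satisfied 1 clause(s); 1 remain; assigned so far: [1, 3, 4]
unit clause [2] forces x2=T; simplify:
  satisfied 1 clause(s); 0 remain; assigned so far: [1, 2, 3, 4]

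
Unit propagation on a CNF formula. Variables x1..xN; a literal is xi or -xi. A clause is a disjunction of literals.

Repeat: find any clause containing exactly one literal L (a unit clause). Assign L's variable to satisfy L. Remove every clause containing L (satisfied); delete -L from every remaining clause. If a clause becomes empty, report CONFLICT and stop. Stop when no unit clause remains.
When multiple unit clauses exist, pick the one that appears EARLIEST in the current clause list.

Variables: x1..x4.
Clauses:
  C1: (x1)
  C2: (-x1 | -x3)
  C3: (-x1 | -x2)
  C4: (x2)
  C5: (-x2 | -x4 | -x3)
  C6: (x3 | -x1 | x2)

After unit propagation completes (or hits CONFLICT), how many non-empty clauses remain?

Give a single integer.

unit clause [1] forces x1=T; simplify:
  drop -1 from [-1, -3] -> [-3]
  drop -1 from [-1, -2] -> [-2]
  drop -1 from [3, -1, 2] -> [3, 2]
  satisfied 1 clause(s); 5 remain; assigned so far: [1]
unit clause [-3] forces x3=F; simplify:
  drop 3 from [3, 2] -> [2]
  satisfied 2 clause(s); 3 remain; assigned so far: [1, 3]
unit clause [-2] forces x2=F; simplify:
  drop 2 from [2] -> [] (empty!)
  drop 2 from [2] -> [] (empty!)
  satisfied 1 clause(s); 2 remain; assigned so far: [1, 2, 3]
CONFLICT (empty clause)

Answer: 0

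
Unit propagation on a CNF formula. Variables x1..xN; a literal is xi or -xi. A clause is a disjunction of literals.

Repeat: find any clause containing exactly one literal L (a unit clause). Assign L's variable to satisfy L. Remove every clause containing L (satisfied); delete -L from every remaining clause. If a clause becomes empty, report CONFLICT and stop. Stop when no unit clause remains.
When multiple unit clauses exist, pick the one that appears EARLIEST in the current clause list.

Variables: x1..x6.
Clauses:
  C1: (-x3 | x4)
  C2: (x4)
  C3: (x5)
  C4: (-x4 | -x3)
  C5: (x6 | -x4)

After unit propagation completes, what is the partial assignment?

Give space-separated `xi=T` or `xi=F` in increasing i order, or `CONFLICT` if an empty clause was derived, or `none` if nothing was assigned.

unit clause [4] forces x4=T; simplify:
  drop -4 from [-4, -3] -> [-3]
  drop -4 from [6, -4] -> [6]
  satisfied 2 clause(s); 3 remain; assigned so far: [4]
unit clause [5] forces x5=T; simplify:
  satisfied 1 clause(s); 2 remain; assigned so far: [4, 5]
unit clause [-3] forces x3=F; simplify:
  satisfied 1 clause(s); 1 remain; assigned so far: [3, 4, 5]
unit clause [6] forces x6=T; simplify:
  satisfied 1 clause(s); 0 remain; assigned so far: [3, 4, 5, 6]

Answer: x3=F x4=T x5=T x6=T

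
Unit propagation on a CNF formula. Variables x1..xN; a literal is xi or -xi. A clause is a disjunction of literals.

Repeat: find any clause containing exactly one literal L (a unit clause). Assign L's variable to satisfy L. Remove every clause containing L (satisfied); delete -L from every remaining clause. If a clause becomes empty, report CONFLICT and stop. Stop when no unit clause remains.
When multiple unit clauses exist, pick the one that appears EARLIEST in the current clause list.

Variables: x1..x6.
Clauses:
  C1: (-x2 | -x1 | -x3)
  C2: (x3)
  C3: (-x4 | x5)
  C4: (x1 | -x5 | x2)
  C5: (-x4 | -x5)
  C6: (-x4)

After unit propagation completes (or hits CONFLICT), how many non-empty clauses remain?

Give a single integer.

Answer: 2

Derivation:
unit clause [3] forces x3=T; simplify:
  drop -3 from [-2, -1, -3] -> [-2, -1]
  satisfied 1 clause(s); 5 remain; assigned so far: [3]
unit clause [-4] forces x4=F; simplify:
  satisfied 3 clause(s); 2 remain; assigned so far: [3, 4]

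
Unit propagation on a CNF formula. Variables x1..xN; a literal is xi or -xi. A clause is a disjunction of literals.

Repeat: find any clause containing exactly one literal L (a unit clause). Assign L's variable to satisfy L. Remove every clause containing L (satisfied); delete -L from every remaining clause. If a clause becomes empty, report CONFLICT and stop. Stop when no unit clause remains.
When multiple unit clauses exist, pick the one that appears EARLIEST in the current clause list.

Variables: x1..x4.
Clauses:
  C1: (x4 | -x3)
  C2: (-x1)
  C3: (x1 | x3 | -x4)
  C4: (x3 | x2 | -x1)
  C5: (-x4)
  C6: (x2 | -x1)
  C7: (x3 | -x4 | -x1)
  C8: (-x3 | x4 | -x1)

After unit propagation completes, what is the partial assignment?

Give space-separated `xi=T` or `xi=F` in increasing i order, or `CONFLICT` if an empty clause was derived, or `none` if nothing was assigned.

Answer: x1=F x3=F x4=F

Derivation:
unit clause [-1] forces x1=F; simplify:
  drop 1 from [1, 3, -4] -> [3, -4]
  satisfied 5 clause(s); 3 remain; assigned so far: [1]
unit clause [-4] forces x4=F; simplify:
  drop 4 from [4, -3] -> [-3]
  satisfied 2 clause(s); 1 remain; assigned so far: [1, 4]
unit clause [-3] forces x3=F; simplify:
  satisfied 1 clause(s); 0 remain; assigned so far: [1, 3, 4]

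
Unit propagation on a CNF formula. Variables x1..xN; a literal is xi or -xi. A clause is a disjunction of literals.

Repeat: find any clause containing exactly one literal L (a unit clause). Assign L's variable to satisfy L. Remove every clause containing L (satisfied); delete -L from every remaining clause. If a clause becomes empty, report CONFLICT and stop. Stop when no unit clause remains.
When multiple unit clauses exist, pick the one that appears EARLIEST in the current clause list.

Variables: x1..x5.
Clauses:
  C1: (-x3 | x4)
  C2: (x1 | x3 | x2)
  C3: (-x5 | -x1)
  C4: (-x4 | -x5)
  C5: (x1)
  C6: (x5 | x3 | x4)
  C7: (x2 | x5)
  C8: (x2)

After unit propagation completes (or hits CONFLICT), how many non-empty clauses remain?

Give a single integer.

unit clause [1] forces x1=T; simplify:
  drop -1 from [-5, -1] -> [-5]
  satisfied 2 clause(s); 6 remain; assigned so far: [1]
unit clause [-5] forces x5=F; simplify:
  drop 5 from [5, 3, 4] -> [3, 4]
  drop 5 from [2, 5] -> [2]
  satisfied 2 clause(s); 4 remain; assigned so far: [1, 5]
unit clause [2] forces x2=T; simplify:
  satisfied 2 clause(s); 2 remain; assigned so far: [1, 2, 5]

Answer: 2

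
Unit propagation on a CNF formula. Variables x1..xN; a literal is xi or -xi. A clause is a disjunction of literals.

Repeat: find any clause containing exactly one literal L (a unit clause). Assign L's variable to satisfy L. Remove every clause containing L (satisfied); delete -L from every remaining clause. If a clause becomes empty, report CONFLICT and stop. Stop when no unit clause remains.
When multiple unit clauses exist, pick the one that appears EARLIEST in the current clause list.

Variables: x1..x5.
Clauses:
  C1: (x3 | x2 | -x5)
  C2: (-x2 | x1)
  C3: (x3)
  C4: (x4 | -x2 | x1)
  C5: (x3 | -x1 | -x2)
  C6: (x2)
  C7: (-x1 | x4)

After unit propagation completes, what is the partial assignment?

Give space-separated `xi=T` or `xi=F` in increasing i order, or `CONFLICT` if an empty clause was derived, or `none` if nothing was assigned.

unit clause [3] forces x3=T; simplify:
  satisfied 3 clause(s); 4 remain; assigned so far: [3]
unit clause [2] forces x2=T; simplify:
  drop -2 from [-2, 1] -> [1]
  drop -2 from [4, -2, 1] -> [4, 1]
  satisfied 1 clause(s); 3 remain; assigned so far: [2, 3]
unit clause [1] forces x1=T; simplify:
  drop -1 from [-1, 4] -> [4]
  satisfied 2 clause(s); 1 remain; assigned so far: [1, 2, 3]
unit clause [4] forces x4=T; simplify:
  satisfied 1 clause(s); 0 remain; assigned so far: [1, 2, 3, 4]

Answer: x1=T x2=T x3=T x4=T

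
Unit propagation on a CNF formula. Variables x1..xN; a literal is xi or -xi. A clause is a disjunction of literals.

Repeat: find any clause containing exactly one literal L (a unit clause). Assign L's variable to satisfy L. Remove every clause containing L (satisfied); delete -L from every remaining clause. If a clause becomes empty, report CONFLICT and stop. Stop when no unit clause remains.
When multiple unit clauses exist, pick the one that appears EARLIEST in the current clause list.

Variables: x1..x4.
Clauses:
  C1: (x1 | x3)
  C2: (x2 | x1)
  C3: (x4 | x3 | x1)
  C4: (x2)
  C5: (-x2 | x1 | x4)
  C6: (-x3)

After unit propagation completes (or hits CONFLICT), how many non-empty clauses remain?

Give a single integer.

Answer: 0

Derivation:
unit clause [2] forces x2=T; simplify:
  drop -2 from [-2, 1, 4] -> [1, 4]
  satisfied 2 clause(s); 4 remain; assigned so far: [2]
unit clause [-3] forces x3=F; simplify:
  drop 3 from [1, 3] -> [1]
  drop 3 from [4, 3, 1] -> [4, 1]
  satisfied 1 clause(s); 3 remain; assigned so far: [2, 3]
unit clause [1] forces x1=T; simplify:
  satisfied 3 clause(s); 0 remain; assigned so far: [1, 2, 3]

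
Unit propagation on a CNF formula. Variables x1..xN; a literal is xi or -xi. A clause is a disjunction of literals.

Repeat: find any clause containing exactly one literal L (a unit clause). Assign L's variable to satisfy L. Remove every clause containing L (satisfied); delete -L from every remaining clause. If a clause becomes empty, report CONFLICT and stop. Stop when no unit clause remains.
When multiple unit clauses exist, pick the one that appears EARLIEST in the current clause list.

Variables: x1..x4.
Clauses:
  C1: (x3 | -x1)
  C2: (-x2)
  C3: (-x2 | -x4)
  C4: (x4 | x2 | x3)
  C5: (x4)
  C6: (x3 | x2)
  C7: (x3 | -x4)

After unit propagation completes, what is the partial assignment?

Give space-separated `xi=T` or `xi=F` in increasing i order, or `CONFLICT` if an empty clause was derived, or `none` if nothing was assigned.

unit clause [-2] forces x2=F; simplify:
  drop 2 from [4, 2, 3] -> [4, 3]
  drop 2 from [3, 2] -> [3]
  satisfied 2 clause(s); 5 remain; assigned so far: [2]
unit clause [4] forces x4=T; simplify:
  drop -4 from [3, -4] -> [3]
  satisfied 2 clause(s); 3 remain; assigned so far: [2, 4]
unit clause [3] forces x3=T; simplify:
  satisfied 3 clause(s); 0 remain; assigned so far: [2, 3, 4]

Answer: x2=F x3=T x4=T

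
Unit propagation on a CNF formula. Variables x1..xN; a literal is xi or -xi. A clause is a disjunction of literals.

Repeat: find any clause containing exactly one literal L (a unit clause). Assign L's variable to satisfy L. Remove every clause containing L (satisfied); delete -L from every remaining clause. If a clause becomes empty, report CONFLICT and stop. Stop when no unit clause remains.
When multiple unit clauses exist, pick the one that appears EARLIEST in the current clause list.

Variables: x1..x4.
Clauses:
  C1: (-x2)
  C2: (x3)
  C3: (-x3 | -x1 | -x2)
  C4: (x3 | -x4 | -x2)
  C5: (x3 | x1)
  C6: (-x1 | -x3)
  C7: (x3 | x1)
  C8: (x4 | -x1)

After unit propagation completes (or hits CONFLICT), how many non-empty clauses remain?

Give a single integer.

Answer: 0

Derivation:
unit clause [-2] forces x2=F; simplify:
  satisfied 3 clause(s); 5 remain; assigned so far: [2]
unit clause [3] forces x3=T; simplify:
  drop -3 from [-1, -3] -> [-1]
  satisfied 3 clause(s); 2 remain; assigned so far: [2, 3]
unit clause [-1] forces x1=F; simplify:
  satisfied 2 clause(s); 0 remain; assigned so far: [1, 2, 3]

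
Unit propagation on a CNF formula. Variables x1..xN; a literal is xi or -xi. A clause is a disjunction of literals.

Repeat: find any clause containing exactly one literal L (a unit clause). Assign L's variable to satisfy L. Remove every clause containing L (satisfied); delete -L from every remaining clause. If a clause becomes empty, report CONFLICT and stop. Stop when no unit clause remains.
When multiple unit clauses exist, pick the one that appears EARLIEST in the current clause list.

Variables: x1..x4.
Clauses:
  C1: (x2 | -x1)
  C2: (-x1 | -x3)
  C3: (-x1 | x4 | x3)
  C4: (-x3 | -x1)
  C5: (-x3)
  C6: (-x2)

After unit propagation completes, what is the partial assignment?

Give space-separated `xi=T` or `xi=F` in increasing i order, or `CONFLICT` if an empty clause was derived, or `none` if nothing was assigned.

unit clause [-3] forces x3=F; simplify:
  drop 3 from [-1, 4, 3] -> [-1, 4]
  satisfied 3 clause(s); 3 remain; assigned so far: [3]
unit clause [-2] forces x2=F; simplify:
  drop 2 from [2, -1] -> [-1]
  satisfied 1 clause(s); 2 remain; assigned so far: [2, 3]
unit clause [-1] forces x1=F; simplify:
  satisfied 2 clause(s); 0 remain; assigned so far: [1, 2, 3]

Answer: x1=F x2=F x3=F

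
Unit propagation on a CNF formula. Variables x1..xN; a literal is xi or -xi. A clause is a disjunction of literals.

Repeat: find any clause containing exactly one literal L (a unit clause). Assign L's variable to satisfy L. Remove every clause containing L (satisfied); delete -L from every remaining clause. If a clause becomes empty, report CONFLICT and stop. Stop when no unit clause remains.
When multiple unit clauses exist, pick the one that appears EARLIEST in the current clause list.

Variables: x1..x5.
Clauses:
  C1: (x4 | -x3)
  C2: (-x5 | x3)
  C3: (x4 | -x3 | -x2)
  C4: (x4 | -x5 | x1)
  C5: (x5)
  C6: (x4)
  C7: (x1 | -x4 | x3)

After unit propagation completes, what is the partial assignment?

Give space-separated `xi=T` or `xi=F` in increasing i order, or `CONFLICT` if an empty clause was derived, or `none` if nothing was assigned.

Answer: x3=T x4=T x5=T

Derivation:
unit clause [5] forces x5=T; simplify:
  drop -5 from [-5, 3] -> [3]
  drop -5 from [4, -5, 1] -> [4, 1]
  satisfied 1 clause(s); 6 remain; assigned so far: [5]
unit clause [3] forces x3=T; simplify:
  drop -3 from [4, -3] -> [4]
  drop -3 from [4, -3, -2] -> [4, -2]
  satisfied 2 clause(s); 4 remain; assigned so far: [3, 5]
unit clause [4] forces x4=T; simplify:
  satisfied 4 clause(s); 0 remain; assigned so far: [3, 4, 5]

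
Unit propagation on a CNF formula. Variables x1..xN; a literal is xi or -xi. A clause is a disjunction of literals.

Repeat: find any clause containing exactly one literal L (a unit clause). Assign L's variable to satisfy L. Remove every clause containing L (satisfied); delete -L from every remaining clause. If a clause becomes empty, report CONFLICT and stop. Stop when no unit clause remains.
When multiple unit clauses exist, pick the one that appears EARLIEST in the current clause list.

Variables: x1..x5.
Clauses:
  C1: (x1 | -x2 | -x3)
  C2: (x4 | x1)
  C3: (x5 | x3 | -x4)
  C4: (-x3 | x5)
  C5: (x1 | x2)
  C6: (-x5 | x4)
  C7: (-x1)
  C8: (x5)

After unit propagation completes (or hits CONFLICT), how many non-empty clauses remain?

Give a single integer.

Answer: 0

Derivation:
unit clause [-1] forces x1=F; simplify:
  drop 1 from [1, -2, -3] -> [-2, -3]
  drop 1 from [4, 1] -> [4]
  drop 1 from [1, 2] -> [2]
  satisfied 1 clause(s); 7 remain; assigned so far: [1]
unit clause [4] forces x4=T; simplify:
  drop -4 from [5, 3, -4] -> [5, 3]
  satisfied 2 clause(s); 5 remain; assigned so far: [1, 4]
unit clause [2] forces x2=T; simplify:
  drop -2 from [-2, -3] -> [-3]
  satisfied 1 clause(s); 4 remain; assigned so far: [1, 2, 4]
unit clause [-3] forces x3=F; simplify:
  drop 3 from [5, 3] -> [5]
  satisfied 2 clause(s); 2 remain; assigned so far: [1, 2, 3, 4]
unit clause [5] forces x5=T; simplify:
  satisfied 2 clause(s); 0 remain; assigned so far: [1, 2, 3, 4, 5]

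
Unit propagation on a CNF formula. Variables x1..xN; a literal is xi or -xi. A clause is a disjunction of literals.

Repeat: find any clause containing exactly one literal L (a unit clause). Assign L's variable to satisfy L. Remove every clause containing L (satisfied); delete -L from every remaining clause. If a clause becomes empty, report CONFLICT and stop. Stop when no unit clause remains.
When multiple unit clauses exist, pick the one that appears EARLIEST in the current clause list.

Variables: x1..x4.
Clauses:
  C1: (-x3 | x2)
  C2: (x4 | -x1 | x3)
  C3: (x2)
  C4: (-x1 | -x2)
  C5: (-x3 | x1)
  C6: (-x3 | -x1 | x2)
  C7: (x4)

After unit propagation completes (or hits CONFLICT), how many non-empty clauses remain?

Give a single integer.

unit clause [2] forces x2=T; simplify:
  drop -2 from [-1, -2] -> [-1]
  satisfied 3 clause(s); 4 remain; assigned so far: [2]
unit clause [-1] forces x1=F; simplify:
  drop 1 from [-3, 1] -> [-3]
  satisfied 2 clause(s); 2 remain; assigned so far: [1, 2]
unit clause [-3] forces x3=F; simplify:
  satisfied 1 clause(s); 1 remain; assigned so far: [1, 2, 3]
unit clause [4] forces x4=T; simplify:
  satisfied 1 clause(s); 0 remain; assigned so far: [1, 2, 3, 4]

Answer: 0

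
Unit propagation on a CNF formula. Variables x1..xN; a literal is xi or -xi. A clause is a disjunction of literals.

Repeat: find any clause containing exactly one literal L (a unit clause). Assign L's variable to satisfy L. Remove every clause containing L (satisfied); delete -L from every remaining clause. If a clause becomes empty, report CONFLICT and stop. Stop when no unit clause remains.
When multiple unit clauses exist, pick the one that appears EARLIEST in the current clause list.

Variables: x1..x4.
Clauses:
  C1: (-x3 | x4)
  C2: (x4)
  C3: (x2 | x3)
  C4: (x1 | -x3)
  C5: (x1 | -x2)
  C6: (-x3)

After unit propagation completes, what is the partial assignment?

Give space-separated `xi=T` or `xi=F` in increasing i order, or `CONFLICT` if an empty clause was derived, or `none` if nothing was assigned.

Answer: x1=T x2=T x3=F x4=T

Derivation:
unit clause [4] forces x4=T; simplify:
  satisfied 2 clause(s); 4 remain; assigned so far: [4]
unit clause [-3] forces x3=F; simplify:
  drop 3 from [2, 3] -> [2]
  satisfied 2 clause(s); 2 remain; assigned so far: [3, 4]
unit clause [2] forces x2=T; simplify:
  drop -2 from [1, -2] -> [1]
  satisfied 1 clause(s); 1 remain; assigned so far: [2, 3, 4]
unit clause [1] forces x1=T; simplify:
  satisfied 1 clause(s); 0 remain; assigned so far: [1, 2, 3, 4]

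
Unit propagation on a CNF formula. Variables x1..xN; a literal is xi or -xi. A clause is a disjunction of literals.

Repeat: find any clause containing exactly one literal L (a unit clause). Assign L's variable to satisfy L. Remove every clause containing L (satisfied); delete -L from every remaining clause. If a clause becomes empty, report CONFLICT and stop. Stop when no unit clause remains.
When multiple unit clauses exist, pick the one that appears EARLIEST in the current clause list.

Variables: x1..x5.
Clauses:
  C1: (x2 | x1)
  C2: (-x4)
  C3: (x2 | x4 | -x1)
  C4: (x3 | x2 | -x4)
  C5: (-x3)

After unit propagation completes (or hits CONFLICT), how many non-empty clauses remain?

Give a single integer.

unit clause [-4] forces x4=F; simplify:
  drop 4 from [2, 4, -1] -> [2, -1]
  satisfied 2 clause(s); 3 remain; assigned so far: [4]
unit clause [-3] forces x3=F; simplify:
  satisfied 1 clause(s); 2 remain; assigned so far: [3, 4]

Answer: 2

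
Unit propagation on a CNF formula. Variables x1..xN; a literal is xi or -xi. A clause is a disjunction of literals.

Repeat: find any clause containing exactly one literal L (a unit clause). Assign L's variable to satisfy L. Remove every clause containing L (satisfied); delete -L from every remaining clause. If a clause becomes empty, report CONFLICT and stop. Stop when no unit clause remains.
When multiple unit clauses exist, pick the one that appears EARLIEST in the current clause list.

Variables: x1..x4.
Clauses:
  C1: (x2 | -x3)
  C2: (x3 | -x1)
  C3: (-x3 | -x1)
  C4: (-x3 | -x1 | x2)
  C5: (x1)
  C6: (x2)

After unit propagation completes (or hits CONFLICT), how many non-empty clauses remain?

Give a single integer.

unit clause [1] forces x1=T; simplify:
  drop -1 from [3, -1] -> [3]
  drop -1 from [-3, -1] -> [-3]
  drop -1 from [-3, -1, 2] -> [-3, 2]
  satisfied 1 clause(s); 5 remain; assigned so far: [1]
unit clause [3] forces x3=T; simplify:
  drop -3 from [2, -3] -> [2]
  drop -3 from [-3] -> [] (empty!)
  drop -3 from [-3, 2] -> [2]
  satisfied 1 clause(s); 4 remain; assigned so far: [1, 3]
CONFLICT (empty clause)

Answer: 3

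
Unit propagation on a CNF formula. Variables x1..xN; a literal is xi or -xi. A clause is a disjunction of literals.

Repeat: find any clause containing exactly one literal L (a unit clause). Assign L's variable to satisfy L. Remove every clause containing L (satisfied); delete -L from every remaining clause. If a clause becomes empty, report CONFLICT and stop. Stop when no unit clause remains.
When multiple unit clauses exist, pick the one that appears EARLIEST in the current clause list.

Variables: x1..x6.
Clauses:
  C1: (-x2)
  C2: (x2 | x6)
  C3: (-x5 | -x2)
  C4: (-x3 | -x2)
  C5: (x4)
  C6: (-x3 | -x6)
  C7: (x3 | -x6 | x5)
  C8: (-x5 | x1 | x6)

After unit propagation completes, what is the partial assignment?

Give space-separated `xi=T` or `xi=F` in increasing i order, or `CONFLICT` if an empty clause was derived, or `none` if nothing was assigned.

unit clause [-2] forces x2=F; simplify:
  drop 2 from [2, 6] -> [6]
  satisfied 3 clause(s); 5 remain; assigned so far: [2]
unit clause [6] forces x6=T; simplify:
  drop -6 from [-3, -6] -> [-3]
  drop -6 from [3, -6, 5] -> [3, 5]
  satisfied 2 clause(s); 3 remain; assigned so far: [2, 6]
unit clause [4] forces x4=T; simplify:
  satisfied 1 clause(s); 2 remain; assigned so far: [2, 4, 6]
unit clause [-3] forces x3=F; simplify:
  drop 3 from [3, 5] -> [5]
  satisfied 1 clause(s); 1 remain; assigned so far: [2, 3, 4, 6]
unit clause [5] forces x5=T; simplify:
  satisfied 1 clause(s); 0 remain; assigned so far: [2, 3, 4, 5, 6]

Answer: x2=F x3=F x4=T x5=T x6=T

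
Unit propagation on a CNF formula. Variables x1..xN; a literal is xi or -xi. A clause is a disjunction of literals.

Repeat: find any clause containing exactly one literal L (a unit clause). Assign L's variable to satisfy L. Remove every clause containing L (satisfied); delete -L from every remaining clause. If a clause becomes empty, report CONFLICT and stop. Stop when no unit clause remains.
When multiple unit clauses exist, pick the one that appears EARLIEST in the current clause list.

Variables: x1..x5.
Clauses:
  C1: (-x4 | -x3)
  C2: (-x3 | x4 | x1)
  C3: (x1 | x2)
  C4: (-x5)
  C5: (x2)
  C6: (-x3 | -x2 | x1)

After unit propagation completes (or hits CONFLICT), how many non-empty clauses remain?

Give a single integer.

Answer: 3

Derivation:
unit clause [-5] forces x5=F; simplify:
  satisfied 1 clause(s); 5 remain; assigned so far: [5]
unit clause [2] forces x2=T; simplify:
  drop -2 from [-3, -2, 1] -> [-3, 1]
  satisfied 2 clause(s); 3 remain; assigned so far: [2, 5]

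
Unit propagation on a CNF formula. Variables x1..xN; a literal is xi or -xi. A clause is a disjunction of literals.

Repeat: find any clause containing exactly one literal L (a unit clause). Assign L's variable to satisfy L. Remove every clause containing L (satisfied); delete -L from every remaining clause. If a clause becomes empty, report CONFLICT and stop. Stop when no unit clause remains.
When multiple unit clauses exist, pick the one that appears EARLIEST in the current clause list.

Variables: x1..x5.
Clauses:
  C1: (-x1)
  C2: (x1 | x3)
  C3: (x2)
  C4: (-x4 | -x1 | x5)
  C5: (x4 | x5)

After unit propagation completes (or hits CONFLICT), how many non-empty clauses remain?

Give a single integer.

Answer: 1

Derivation:
unit clause [-1] forces x1=F; simplify:
  drop 1 from [1, 3] -> [3]
  satisfied 2 clause(s); 3 remain; assigned so far: [1]
unit clause [3] forces x3=T; simplify:
  satisfied 1 clause(s); 2 remain; assigned so far: [1, 3]
unit clause [2] forces x2=T; simplify:
  satisfied 1 clause(s); 1 remain; assigned so far: [1, 2, 3]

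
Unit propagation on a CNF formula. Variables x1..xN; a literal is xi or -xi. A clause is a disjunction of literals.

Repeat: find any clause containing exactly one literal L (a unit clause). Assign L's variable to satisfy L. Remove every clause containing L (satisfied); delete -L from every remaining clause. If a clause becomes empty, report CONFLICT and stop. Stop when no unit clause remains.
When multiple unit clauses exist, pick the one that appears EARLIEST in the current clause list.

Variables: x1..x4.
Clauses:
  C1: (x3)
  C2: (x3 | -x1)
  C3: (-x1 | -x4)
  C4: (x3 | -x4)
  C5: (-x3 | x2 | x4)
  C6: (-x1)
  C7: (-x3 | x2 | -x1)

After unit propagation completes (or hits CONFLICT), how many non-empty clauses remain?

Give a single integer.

Answer: 1

Derivation:
unit clause [3] forces x3=T; simplify:
  drop -3 from [-3, 2, 4] -> [2, 4]
  drop -3 from [-3, 2, -1] -> [2, -1]
  satisfied 3 clause(s); 4 remain; assigned so far: [3]
unit clause [-1] forces x1=F; simplify:
  satisfied 3 clause(s); 1 remain; assigned so far: [1, 3]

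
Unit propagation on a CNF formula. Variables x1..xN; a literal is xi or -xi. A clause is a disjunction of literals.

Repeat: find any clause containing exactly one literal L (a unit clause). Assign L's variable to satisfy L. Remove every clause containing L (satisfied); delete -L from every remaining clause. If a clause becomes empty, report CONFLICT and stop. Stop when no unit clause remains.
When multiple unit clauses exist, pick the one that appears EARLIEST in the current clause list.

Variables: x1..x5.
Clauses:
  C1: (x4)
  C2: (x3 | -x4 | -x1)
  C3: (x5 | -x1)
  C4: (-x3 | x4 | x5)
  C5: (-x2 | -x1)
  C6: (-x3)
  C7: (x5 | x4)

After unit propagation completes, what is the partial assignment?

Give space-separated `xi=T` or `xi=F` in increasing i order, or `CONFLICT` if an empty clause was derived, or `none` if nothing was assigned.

unit clause [4] forces x4=T; simplify:
  drop -4 from [3, -4, -1] -> [3, -1]
  satisfied 3 clause(s); 4 remain; assigned so far: [4]
unit clause [-3] forces x3=F; simplify:
  drop 3 from [3, -1] -> [-1]
  satisfied 1 clause(s); 3 remain; assigned so far: [3, 4]
unit clause [-1] forces x1=F; simplify:
  satisfied 3 clause(s); 0 remain; assigned so far: [1, 3, 4]

Answer: x1=F x3=F x4=T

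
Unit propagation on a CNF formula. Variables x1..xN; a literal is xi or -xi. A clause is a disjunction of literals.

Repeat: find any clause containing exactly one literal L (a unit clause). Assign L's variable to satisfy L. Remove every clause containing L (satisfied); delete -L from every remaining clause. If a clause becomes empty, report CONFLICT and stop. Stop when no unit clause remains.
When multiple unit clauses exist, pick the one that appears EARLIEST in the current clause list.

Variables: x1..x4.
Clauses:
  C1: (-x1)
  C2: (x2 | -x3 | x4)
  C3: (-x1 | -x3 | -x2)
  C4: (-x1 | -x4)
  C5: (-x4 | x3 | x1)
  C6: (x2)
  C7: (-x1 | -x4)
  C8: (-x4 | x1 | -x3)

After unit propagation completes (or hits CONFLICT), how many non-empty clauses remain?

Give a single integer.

Answer: 2

Derivation:
unit clause [-1] forces x1=F; simplify:
  drop 1 from [-4, 3, 1] -> [-4, 3]
  drop 1 from [-4, 1, -3] -> [-4, -3]
  satisfied 4 clause(s); 4 remain; assigned so far: [1]
unit clause [2] forces x2=T; simplify:
  satisfied 2 clause(s); 2 remain; assigned so far: [1, 2]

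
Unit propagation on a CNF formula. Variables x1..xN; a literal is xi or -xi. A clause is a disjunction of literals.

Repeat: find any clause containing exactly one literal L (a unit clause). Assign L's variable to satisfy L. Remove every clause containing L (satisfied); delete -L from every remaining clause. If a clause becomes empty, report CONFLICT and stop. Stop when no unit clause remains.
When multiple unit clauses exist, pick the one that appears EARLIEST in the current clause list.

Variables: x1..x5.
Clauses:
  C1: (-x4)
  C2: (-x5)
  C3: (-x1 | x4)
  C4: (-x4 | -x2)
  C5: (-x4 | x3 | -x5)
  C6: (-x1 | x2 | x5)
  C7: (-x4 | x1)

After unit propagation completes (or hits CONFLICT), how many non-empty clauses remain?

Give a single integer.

Answer: 0

Derivation:
unit clause [-4] forces x4=F; simplify:
  drop 4 from [-1, 4] -> [-1]
  satisfied 4 clause(s); 3 remain; assigned so far: [4]
unit clause [-5] forces x5=F; simplify:
  drop 5 from [-1, 2, 5] -> [-1, 2]
  satisfied 1 clause(s); 2 remain; assigned so far: [4, 5]
unit clause [-1] forces x1=F; simplify:
  satisfied 2 clause(s); 0 remain; assigned so far: [1, 4, 5]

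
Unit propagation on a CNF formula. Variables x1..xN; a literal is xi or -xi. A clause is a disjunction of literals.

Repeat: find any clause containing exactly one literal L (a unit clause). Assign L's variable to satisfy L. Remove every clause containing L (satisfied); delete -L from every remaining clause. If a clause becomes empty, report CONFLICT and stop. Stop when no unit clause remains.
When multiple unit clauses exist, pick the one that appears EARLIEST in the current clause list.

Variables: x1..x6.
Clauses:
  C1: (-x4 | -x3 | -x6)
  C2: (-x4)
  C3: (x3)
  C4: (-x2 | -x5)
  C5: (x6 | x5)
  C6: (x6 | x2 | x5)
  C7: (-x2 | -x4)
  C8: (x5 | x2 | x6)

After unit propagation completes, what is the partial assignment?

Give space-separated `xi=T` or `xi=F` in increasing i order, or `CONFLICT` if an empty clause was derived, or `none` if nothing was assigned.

Answer: x3=T x4=F

Derivation:
unit clause [-4] forces x4=F; simplify:
  satisfied 3 clause(s); 5 remain; assigned so far: [4]
unit clause [3] forces x3=T; simplify:
  satisfied 1 clause(s); 4 remain; assigned so far: [3, 4]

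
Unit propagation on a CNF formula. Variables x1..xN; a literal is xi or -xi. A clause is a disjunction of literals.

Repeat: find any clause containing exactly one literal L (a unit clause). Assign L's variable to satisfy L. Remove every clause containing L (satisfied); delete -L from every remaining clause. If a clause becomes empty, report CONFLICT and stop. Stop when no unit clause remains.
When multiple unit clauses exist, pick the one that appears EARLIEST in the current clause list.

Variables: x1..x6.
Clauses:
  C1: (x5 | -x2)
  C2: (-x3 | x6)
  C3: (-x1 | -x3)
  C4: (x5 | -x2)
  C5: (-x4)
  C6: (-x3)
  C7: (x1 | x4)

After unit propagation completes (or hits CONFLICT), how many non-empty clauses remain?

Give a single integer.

Answer: 2

Derivation:
unit clause [-4] forces x4=F; simplify:
  drop 4 from [1, 4] -> [1]
  satisfied 1 clause(s); 6 remain; assigned so far: [4]
unit clause [-3] forces x3=F; simplify:
  satisfied 3 clause(s); 3 remain; assigned so far: [3, 4]
unit clause [1] forces x1=T; simplify:
  satisfied 1 clause(s); 2 remain; assigned so far: [1, 3, 4]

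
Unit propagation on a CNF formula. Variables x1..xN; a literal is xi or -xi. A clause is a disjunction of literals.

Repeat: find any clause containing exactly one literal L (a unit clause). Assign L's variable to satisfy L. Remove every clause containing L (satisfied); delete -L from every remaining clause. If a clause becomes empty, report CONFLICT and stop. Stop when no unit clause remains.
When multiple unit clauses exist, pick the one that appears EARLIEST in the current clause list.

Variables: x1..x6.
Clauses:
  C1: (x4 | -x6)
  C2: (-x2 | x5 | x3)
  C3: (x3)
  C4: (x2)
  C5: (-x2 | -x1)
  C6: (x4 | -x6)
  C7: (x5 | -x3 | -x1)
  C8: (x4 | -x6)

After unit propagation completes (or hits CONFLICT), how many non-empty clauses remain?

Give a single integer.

Answer: 3

Derivation:
unit clause [3] forces x3=T; simplify:
  drop -3 from [5, -3, -1] -> [5, -1]
  satisfied 2 clause(s); 6 remain; assigned so far: [3]
unit clause [2] forces x2=T; simplify:
  drop -2 from [-2, -1] -> [-1]
  satisfied 1 clause(s); 5 remain; assigned so far: [2, 3]
unit clause [-1] forces x1=F; simplify:
  satisfied 2 clause(s); 3 remain; assigned so far: [1, 2, 3]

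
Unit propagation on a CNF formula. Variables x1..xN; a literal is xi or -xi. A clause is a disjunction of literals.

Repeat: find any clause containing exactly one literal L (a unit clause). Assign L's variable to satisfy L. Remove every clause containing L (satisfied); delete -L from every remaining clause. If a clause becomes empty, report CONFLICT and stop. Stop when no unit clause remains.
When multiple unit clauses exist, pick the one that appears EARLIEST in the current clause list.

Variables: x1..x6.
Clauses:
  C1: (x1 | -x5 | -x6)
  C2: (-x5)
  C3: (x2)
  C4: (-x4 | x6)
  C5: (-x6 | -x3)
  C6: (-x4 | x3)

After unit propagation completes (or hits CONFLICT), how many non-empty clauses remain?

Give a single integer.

Answer: 3

Derivation:
unit clause [-5] forces x5=F; simplify:
  satisfied 2 clause(s); 4 remain; assigned so far: [5]
unit clause [2] forces x2=T; simplify:
  satisfied 1 clause(s); 3 remain; assigned so far: [2, 5]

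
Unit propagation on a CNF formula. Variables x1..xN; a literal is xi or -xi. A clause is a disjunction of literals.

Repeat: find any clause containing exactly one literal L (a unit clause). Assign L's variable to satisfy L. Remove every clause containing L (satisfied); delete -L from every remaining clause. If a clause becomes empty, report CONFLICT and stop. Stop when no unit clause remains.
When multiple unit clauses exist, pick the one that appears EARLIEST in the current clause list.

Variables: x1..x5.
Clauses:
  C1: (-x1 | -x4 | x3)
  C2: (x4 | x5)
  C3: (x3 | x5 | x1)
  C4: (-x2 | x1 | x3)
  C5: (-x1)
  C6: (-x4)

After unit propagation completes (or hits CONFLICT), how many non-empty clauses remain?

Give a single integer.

unit clause [-1] forces x1=F; simplify:
  drop 1 from [3, 5, 1] -> [3, 5]
  drop 1 from [-2, 1, 3] -> [-2, 3]
  satisfied 2 clause(s); 4 remain; assigned so far: [1]
unit clause [-4] forces x4=F; simplify:
  drop 4 from [4, 5] -> [5]
  satisfied 1 clause(s); 3 remain; assigned so far: [1, 4]
unit clause [5] forces x5=T; simplify:
  satisfied 2 clause(s); 1 remain; assigned so far: [1, 4, 5]

Answer: 1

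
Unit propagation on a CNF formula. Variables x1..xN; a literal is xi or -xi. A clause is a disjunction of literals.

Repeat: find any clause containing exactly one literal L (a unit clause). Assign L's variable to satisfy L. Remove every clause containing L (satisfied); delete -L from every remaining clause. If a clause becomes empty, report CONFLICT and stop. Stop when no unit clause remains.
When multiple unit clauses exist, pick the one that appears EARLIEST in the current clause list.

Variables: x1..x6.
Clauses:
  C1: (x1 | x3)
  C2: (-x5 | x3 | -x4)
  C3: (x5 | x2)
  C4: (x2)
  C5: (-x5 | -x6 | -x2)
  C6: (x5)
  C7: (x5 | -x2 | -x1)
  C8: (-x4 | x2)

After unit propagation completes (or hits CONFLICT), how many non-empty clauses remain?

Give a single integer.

Answer: 2

Derivation:
unit clause [2] forces x2=T; simplify:
  drop -2 from [-5, -6, -2] -> [-5, -6]
  drop -2 from [5, -2, -1] -> [5, -1]
  satisfied 3 clause(s); 5 remain; assigned so far: [2]
unit clause [5] forces x5=T; simplify:
  drop -5 from [-5, 3, -4] -> [3, -4]
  drop -5 from [-5, -6] -> [-6]
  satisfied 2 clause(s); 3 remain; assigned so far: [2, 5]
unit clause [-6] forces x6=F; simplify:
  satisfied 1 clause(s); 2 remain; assigned so far: [2, 5, 6]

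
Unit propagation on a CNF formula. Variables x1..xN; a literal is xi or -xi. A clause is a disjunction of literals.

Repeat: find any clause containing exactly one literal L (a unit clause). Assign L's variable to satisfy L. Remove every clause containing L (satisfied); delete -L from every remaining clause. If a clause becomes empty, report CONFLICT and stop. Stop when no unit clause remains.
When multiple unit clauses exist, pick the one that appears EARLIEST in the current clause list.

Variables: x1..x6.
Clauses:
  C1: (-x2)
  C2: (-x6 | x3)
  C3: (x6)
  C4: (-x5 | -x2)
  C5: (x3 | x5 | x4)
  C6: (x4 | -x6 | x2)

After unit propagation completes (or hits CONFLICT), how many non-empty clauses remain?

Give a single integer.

unit clause [-2] forces x2=F; simplify:
  drop 2 from [4, -6, 2] -> [4, -6]
  satisfied 2 clause(s); 4 remain; assigned so far: [2]
unit clause [6] forces x6=T; simplify:
  drop -6 from [-6, 3] -> [3]
  drop -6 from [4, -6] -> [4]
  satisfied 1 clause(s); 3 remain; assigned so far: [2, 6]
unit clause [3] forces x3=T; simplify:
  satisfied 2 clause(s); 1 remain; assigned so far: [2, 3, 6]
unit clause [4] forces x4=T; simplify:
  satisfied 1 clause(s); 0 remain; assigned so far: [2, 3, 4, 6]

Answer: 0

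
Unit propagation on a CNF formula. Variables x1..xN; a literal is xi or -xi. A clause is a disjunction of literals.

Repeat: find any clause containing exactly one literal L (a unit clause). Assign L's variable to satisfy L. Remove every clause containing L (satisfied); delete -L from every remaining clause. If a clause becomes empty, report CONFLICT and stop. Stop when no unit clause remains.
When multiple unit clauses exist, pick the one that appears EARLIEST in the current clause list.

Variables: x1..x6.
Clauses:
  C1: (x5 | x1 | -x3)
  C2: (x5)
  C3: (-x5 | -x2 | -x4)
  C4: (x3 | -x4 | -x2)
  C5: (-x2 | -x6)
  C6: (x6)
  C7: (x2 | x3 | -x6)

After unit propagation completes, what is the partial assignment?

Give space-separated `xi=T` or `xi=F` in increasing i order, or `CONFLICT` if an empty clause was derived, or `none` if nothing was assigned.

unit clause [5] forces x5=T; simplify:
  drop -5 from [-5, -2, -4] -> [-2, -4]
  satisfied 2 clause(s); 5 remain; assigned so far: [5]
unit clause [6] forces x6=T; simplify:
  drop -6 from [-2, -6] -> [-2]
  drop -6 from [2, 3, -6] -> [2, 3]
  satisfied 1 clause(s); 4 remain; assigned so far: [5, 6]
unit clause [-2] forces x2=F; simplify:
  drop 2 from [2, 3] -> [3]
  satisfied 3 clause(s); 1 remain; assigned so far: [2, 5, 6]
unit clause [3] forces x3=T; simplify:
  satisfied 1 clause(s); 0 remain; assigned so far: [2, 3, 5, 6]

Answer: x2=F x3=T x5=T x6=T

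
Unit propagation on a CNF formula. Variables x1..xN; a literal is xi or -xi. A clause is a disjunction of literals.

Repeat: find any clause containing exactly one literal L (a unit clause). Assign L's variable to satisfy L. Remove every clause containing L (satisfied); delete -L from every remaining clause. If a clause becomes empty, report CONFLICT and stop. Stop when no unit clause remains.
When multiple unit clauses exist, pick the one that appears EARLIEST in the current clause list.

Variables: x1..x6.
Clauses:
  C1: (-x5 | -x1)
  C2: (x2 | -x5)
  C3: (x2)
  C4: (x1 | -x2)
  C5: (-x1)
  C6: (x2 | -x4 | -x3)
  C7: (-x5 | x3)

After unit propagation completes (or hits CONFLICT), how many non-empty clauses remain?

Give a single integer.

unit clause [2] forces x2=T; simplify:
  drop -2 from [1, -2] -> [1]
  satisfied 3 clause(s); 4 remain; assigned so far: [2]
unit clause [1] forces x1=T; simplify:
  drop -1 from [-5, -1] -> [-5]
  drop -1 from [-1] -> [] (empty!)
  satisfied 1 clause(s); 3 remain; assigned so far: [1, 2]
CONFLICT (empty clause)

Answer: 2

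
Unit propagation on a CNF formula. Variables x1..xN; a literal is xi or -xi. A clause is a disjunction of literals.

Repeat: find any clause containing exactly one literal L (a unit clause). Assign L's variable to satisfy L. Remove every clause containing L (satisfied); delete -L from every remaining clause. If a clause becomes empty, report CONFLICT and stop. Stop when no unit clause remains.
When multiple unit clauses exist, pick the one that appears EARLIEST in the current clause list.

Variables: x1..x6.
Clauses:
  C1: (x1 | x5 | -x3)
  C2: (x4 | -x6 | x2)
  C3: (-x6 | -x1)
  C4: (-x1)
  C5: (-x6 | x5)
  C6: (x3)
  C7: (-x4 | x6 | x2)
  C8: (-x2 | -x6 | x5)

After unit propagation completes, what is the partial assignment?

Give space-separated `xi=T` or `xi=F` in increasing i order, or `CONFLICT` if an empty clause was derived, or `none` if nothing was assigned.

Answer: x1=F x3=T x5=T

Derivation:
unit clause [-1] forces x1=F; simplify:
  drop 1 from [1, 5, -3] -> [5, -3]
  satisfied 2 clause(s); 6 remain; assigned so far: [1]
unit clause [3] forces x3=T; simplify:
  drop -3 from [5, -3] -> [5]
  satisfied 1 clause(s); 5 remain; assigned so far: [1, 3]
unit clause [5] forces x5=T; simplify:
  satisfied 3 clause(s); 2 remain; assigned so far: [1, 3, 5]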